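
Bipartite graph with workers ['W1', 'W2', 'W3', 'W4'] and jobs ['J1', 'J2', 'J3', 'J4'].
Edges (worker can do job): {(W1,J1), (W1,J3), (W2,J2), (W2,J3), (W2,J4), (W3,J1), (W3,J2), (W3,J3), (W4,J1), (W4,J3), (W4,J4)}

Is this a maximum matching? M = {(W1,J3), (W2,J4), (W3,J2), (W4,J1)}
Yes, size 4 is maximum

Proposed matching has size 4.
Maximum matching size for this graph: 4.

This is a maximum matching.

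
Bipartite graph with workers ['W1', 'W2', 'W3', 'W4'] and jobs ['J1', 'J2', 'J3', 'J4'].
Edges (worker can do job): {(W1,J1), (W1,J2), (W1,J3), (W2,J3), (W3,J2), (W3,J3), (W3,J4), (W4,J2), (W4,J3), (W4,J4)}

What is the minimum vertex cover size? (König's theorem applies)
Minimum vertex cover size = 4

By König's theorem: in bipartite graphs,
min vertex cover = max matching = 4

Maximum matching has size 4, so minimum vertex cover also has size 4.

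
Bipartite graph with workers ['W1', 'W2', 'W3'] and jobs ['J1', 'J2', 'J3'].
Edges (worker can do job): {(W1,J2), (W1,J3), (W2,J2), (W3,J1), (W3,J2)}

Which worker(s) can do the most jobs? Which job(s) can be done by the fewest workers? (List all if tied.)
Most versatile: W1, W3 (2 jobs); Least covered: J1, J3 (1 workers)

Worker degrees (jobs they can do): W1:2, W2:1, W3:2
Job degrees (workers who can do it): J1:1, J2:3, J3:1

Maximum worker degree is 2, achieved by: W1, W3
Minimum job degree is 1, achieved by: J1, J3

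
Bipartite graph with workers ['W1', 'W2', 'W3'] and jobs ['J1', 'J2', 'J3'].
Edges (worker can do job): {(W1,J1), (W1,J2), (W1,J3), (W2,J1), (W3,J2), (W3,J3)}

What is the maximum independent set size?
Maximum independent set = 3

By König's theorem:
- Min vertex cover = Max matching = 3
- Max independent set = Total vertices - Min vertex cover
- Max independent set = 6 - 3 = 3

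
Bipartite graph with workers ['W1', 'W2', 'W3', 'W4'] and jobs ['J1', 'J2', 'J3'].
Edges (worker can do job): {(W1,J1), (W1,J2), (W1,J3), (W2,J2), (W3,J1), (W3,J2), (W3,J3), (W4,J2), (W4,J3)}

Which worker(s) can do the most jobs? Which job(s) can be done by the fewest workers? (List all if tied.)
Most versatile: W1, W3 (3 jobs); Least covered: J1 (2 workers)

Worker degrees (jobs they can do): W1:3, W2:1, W3:3, W4:2
Job degrees (workers who can do it): J1:2, J2:4, J3:3

Maximum worker degree is 3, achieved by: W1, W3
Minimum job degree is 2, achieved by: J1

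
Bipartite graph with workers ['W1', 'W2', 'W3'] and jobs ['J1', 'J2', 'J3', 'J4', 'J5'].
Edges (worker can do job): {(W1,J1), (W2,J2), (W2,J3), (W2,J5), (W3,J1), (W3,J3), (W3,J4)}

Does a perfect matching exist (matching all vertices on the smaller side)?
Yes, perfect matching exists (size 3)

Perfect matching: {(W1,J1), (W2,J5), (W3,J4)}
All 3 vertices on the smaller side are matched.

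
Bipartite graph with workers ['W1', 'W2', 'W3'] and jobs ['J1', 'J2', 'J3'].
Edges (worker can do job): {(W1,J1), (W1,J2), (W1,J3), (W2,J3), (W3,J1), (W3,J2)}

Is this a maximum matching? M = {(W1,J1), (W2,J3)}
No, size 2 is not maximum

Proposed matching has size 2.
Maximum matching size for this graph: 3.

This is NOT maximum - can be improved to size 3.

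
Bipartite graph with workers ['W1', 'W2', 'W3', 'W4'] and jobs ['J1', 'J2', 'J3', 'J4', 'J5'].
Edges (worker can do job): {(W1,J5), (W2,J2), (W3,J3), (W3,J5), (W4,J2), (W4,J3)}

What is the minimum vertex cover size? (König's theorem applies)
Minimum vertex cover size = 3

By König's theorem: in bipartite graphs,
min vertex cover = max matching = 3

Maximum matching has size 3, so minimum vertex cover also has size 3.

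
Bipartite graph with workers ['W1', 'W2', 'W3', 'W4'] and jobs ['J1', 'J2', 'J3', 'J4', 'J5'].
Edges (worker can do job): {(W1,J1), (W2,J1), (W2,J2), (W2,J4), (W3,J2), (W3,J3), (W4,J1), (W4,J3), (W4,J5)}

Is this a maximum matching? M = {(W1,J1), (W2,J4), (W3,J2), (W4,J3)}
Yes, size 4 is maximum

Proposed matching has size 4.
Maximum matching size for this graph: 4.

This is a maximum matching.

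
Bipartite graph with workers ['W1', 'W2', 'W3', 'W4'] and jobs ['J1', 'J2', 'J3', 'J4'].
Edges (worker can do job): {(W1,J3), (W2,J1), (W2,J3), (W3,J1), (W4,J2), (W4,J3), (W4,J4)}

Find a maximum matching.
Matching: {(W1,J3), (W3,J1), (W4,J2)}

Maximum matching (size 3):
  W1 → J3
  W3 → J1
  W4 → J2

Each worker is assigned to at most one job, and each job to at most one worker.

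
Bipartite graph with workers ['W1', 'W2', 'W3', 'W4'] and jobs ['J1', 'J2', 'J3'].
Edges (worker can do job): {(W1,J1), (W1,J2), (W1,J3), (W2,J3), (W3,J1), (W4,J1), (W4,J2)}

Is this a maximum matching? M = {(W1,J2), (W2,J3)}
No, size 2 is not maximum

Proposed matching has size 2.
Maximum matching size for this graph: 3.

This is NOT maximum - can be improved to size 3.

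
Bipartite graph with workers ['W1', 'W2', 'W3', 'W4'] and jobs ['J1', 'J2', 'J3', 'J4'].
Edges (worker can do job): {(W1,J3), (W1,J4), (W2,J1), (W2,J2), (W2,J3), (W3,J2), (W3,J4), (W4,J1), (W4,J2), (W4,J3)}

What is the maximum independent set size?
Maximum independent set = 4

By König's theorem:
- Min vertex cover = Max matching = 4
- Max independent set = Total vertices - Min vertex cover
- Max independent set = 8 - 4 = 4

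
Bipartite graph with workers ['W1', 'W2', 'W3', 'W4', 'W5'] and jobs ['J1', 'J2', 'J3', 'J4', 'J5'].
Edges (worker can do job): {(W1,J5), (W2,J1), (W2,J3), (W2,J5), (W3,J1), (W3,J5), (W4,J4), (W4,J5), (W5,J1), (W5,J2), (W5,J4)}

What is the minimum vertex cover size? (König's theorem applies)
Minimum vertex cover size = 5

By König's theorem: in bipartite graphs,
min vertex cover = max matching = 5

Maximum matching has size 5, so minimum vertex cover also has size 5.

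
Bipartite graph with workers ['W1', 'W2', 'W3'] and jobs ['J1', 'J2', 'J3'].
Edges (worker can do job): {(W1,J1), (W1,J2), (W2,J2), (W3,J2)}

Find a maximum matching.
Matching: {(W1,J1), (W3,J2)}

Maximum matching (size 2):
  W1 → J1
  W3 → J2

Each worker is assigned to at most one job, and each job to at most one worker.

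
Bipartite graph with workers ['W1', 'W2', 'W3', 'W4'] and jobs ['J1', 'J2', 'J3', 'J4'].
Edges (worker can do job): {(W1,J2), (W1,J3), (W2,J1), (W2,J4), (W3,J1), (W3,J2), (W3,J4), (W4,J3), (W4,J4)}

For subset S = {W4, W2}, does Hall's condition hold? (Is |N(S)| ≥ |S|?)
Yes: |N(S)| = 3, |S| = 2

Subset S = {W4, W2}
Neighbors N(S) = {J1, J3, J4}

|N(S)| = 3, |S| = 2
Hall's condition: |N(S)| ≥ |S| is satisfied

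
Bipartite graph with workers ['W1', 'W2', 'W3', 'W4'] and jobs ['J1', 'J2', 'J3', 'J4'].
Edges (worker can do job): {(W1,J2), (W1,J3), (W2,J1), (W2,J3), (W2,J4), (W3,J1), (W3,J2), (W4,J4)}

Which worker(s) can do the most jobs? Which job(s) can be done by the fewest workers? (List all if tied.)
Most versatile: W2 (3 jobs); Least covered: J1, J2, J3, J4 (2 workers)

Worker degrees (jobs they can do): W1:2, W2:3, W3:2, W4:1
Job degrees (workers who can do it): J1:2, J2:2, J3:2, J4:2

Maximum worker degree is 3, achieved by: W2
Minimum job degree is 2, achieved by: J1, J2, J3, J4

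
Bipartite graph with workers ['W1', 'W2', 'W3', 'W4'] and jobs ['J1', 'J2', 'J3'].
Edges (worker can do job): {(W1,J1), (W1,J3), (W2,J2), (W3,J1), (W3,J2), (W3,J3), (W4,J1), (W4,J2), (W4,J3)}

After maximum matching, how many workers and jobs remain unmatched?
Unmatched: 1 workers, 0 jobs

Maximum matching size: 3
Workers: 4 total, 3 matched, 1 unmatched
Jobs: 3 total, 3 matched, 0 unmatched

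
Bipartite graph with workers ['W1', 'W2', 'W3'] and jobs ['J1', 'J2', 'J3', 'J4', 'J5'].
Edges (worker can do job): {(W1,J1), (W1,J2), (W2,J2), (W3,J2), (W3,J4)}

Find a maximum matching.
Matching: {(W1,J1), (W2,J2), (W3,J4)}

Maximum matching (size 3):
  W1 → J1
  W2 → J2
  W3 → J4

Each worker is assigned to at most one job, and each job to at most one worker.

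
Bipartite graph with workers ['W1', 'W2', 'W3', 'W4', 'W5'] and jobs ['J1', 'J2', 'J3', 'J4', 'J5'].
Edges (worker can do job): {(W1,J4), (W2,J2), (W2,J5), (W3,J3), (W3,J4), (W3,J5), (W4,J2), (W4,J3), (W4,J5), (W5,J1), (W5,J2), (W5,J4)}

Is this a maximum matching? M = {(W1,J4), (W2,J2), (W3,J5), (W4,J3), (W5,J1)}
Yes, size 5 is maximum

Proposed matching has size 5.
Maximum matching size for this graph: 5.

This is a maximum matching.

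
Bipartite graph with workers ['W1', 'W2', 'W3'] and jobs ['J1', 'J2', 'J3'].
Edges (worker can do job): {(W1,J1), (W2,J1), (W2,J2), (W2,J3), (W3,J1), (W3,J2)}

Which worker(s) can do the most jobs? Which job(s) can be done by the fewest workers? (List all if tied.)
Most versatile: W2 (3 jobs); Least covered: J3 (1 workers)

Worker degrees (jobs they can do): W1:1, W2:3, W3:2
Job degrees (workers who can do it): J1:3, J2:2, J3:1

Maximum worker degree is 3, achieved by: W2
Minimum job degree is 1, achieved by: J3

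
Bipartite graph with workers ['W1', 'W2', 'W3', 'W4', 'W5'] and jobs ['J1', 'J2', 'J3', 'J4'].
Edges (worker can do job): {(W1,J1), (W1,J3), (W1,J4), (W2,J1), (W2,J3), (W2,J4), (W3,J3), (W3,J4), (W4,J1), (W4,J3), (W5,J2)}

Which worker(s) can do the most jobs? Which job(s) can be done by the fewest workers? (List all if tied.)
Most versatile: W1, W2 (3 jobs); Least covered: J2 (1 workers)

Worker degrees (jobs they can do): W1:3, W2:3, W3:2, W4:2, W5:1
Job degrees (workers who can do it): J1:3, J2:1, J3:4, J4:3

Maximum worker degree is 3, achieved by: W1, W2
Minimum job degree is 1, achieved by: J2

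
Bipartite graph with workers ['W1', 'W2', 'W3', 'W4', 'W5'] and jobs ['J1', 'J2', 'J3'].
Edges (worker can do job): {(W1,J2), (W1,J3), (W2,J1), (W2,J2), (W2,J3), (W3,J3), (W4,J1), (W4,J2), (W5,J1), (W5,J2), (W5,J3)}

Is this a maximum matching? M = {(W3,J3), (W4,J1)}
No, size 2 is not maximum

Proposed matching has size 2.
Maximum matching size for this graph: 3.

This is NOT maximum - can be improved to size 3.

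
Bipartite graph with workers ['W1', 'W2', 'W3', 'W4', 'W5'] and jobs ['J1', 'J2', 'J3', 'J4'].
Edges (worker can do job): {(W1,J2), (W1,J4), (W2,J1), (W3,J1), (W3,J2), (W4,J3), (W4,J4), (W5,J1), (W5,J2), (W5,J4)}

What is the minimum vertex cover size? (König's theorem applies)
Minimum vertex cover size = 4

By König's theorem: in bipartite graphs,
min vertex cover = max matching = 4

Maximum matching has size 4, so minimum vertex cover also has size 4.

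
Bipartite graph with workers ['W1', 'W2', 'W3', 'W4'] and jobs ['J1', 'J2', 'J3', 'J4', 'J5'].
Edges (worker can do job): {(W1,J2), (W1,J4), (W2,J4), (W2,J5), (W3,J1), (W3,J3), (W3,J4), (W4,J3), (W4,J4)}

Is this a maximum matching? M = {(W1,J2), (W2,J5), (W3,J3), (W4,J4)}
Yes, size 4 is maximum

Proposed matching has size 4.
Maximum matching size for this graph: 4.

This is a maximum matching.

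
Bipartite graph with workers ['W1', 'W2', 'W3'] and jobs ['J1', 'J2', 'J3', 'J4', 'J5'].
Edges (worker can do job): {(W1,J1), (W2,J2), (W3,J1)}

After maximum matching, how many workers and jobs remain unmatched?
Unmatched: 1 workers, 3 jobs

Maximum matching size: 2
Workers: 3 total, 2 matched, 1 unmatched
Jobs: 5 total, 2 matched, 3 unmatched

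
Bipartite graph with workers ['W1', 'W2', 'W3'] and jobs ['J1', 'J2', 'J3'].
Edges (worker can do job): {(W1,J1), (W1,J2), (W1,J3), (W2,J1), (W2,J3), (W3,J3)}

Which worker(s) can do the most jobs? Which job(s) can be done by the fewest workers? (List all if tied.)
Most versatile: W1 (3 jobs); Least covered: J2 (1 workers)

Worker degrees (jobs they can do): W1:3, W2:2, W3:1
Job degrees (workers who can do it): J1:2, J2:1, J3:3

Maximum worker degree is 3, achieved by: W1
Minimum job degree is 1, achieved by: J2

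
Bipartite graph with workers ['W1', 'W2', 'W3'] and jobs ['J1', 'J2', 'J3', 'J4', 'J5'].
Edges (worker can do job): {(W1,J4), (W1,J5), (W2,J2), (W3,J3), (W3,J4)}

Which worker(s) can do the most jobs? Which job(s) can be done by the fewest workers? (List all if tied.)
Most versatile: W1, W3 (2 jobs); Least covered: J1 (0 workers)

Worker degrees (jobs they can do): W1:2, W2:1, W3:2
Job degrees (workers who can do it): J1:0, J2:1, J3:1, J4:2, J5:1

Maximum worker degree is 2, achieved by: W1, W3
Minimum job degree is 0, achieved by: J1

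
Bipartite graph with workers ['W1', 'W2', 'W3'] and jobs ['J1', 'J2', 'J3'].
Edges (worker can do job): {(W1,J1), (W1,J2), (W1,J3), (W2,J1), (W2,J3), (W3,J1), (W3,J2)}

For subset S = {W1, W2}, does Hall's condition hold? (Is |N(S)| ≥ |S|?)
Yes: |N(S)| = 3, |S| = 2

Subset S = {W1, W2}
Neighbors N(S) = {J1, J2, J3}

|N(S)| = 3, |S| = 2
Hall's condition: |N(S)| ≥ |S| is satisfied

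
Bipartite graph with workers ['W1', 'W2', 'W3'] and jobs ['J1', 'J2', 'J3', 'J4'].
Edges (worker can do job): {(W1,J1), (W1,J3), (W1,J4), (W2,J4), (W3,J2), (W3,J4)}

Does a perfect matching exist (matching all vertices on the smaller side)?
Yes, perfect matching exists (size 3)

Perfect matching: {(W1,J3), (W2,J4), (W3,J2)}
All 3 vertices on the smaller side are matched.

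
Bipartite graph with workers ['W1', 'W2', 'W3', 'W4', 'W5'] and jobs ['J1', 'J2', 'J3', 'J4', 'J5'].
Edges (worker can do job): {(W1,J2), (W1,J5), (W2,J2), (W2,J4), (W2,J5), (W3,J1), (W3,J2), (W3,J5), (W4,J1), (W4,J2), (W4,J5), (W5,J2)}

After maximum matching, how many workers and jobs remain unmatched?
Unmatched: 1 workers, 1 jobs

Maximum matching size: 4
Workers: 5 total, 4 matched, 1 unmatched
Jobs: 5 total, 4 matched, 1 unmatched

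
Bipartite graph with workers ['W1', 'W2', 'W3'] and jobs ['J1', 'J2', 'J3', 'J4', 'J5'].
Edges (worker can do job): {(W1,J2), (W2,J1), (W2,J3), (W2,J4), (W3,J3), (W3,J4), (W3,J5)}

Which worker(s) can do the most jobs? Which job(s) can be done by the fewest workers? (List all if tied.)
Most versatile: W2, W3 (3 jobs); Least covered: J1, J2, J5 (1 workers)

Worker degrees (jobs they can do): W1:1, W2:3, W3:3
Job degrees (workers who can do it): J1:1, J2:1, J3:2, J4:2, J5:1

Maximum worker degree is 3, achieved by: W2, W3
Minimum job degree is 1, achieved by: J1, J2, J5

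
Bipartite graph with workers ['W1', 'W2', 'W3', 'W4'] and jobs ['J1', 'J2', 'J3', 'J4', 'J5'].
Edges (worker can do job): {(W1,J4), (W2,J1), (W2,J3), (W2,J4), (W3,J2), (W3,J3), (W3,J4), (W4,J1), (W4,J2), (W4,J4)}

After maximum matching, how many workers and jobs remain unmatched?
Unmatched: 0 workers, 1 jobs

Maximum matching size: 4
Workers: 4 total, 4 matched, 0 unmatched
Jobs: 5 total, 4 matched, 1 unmatched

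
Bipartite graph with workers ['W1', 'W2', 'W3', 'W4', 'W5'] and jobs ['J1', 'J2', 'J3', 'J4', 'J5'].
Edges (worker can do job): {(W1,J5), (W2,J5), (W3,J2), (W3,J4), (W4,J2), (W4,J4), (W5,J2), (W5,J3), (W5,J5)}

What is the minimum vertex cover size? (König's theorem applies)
Minimum vertex cover size = 4

By König's theorem: in bipartite graphs,
min vertex cover = max matching = 4

Maximum matching has size 4, so minimum vertex cover also has size 4.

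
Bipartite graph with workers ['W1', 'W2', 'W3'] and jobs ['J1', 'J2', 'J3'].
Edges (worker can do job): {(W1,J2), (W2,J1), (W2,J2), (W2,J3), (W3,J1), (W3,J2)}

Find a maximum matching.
Matching: {(W1,J2), (W2,J3), (W3,J1)}

Maximum matching (size 3):
  W1 → J2
  W2 → J3
  W3 → J1

Each worker is assigned to at most one job, and each job to at most one worker.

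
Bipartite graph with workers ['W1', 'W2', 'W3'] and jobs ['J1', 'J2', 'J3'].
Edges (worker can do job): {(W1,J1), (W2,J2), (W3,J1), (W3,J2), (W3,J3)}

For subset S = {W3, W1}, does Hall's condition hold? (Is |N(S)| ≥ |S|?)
Yes: |N(S)| = 3, |S| = 2

Subset S = {W3, W1}
Neighbors N(S) = {J1, J2, J3}

|N(S)| = 3, |S| = 2
Hall's condition: |N(S)| ≥ |S| is satisfied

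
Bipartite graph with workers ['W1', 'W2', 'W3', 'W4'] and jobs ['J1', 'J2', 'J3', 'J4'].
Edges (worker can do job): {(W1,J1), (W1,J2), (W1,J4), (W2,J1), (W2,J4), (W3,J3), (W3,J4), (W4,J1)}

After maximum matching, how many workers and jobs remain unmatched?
Unmatched: 0 workers, 0 jobs

Maximum matching size: 4
Workers: 4 total, 4 matched, 0 unmatched
Jobs: 4 total, 4 matched, 0 unmatched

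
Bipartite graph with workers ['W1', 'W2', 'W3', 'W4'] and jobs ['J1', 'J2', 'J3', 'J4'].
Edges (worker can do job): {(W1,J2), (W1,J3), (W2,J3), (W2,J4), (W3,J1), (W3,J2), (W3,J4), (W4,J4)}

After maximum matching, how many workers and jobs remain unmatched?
Unmatched: 0 workers, 0 jobs

Maximum matching size: 4
Workers: 4 total, 4 matched, 0 unmatched
Jobs: 4 total, 4 matched, 0 unmatched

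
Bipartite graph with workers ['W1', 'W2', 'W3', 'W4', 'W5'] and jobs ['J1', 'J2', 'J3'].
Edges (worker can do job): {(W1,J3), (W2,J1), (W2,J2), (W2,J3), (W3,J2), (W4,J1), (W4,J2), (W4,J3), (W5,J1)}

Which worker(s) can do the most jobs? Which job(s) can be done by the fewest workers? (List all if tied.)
Most versatile: W2, W4 (3 jobs); Least covered: J1, J2, J3 (3 workers)

Worker degrees (jobs they can do): W1:1, W2:3, W3:1, W4:3, W5:1
Job degrees (workers who can do it): J1:3, J2:3, J3:3

Maximum worker degree is 3, achieved by: W2, W4
Minimum job degree is 3, achieved by: J1, J2, J3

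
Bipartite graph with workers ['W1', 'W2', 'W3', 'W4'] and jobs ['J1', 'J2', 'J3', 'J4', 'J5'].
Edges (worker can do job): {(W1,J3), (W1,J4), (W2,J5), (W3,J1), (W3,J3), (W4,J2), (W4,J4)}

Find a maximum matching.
Matching: {(W1,J4), (W2,J5), (W3,J3), (W4,J2)}

Maximum matching (size 4):
  W1 → J4
  W2 → J5
  W3 → J3
  W4 → J2

Each worker is assigned to at most one job, and each job to at most one worker.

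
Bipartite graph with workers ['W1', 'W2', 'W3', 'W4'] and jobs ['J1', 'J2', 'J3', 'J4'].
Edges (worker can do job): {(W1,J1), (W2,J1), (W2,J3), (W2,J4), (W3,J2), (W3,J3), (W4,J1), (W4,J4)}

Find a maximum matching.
Matching: {(W1,J1), (W2,J3), (W3,J2), (W4,J4)}

Maximum matching (size 4):
  W1 → J1
  W2 → J3
  W3 → J2
  W4 → J4

Each worker is assigned to at most one job, and each job to at most one worker.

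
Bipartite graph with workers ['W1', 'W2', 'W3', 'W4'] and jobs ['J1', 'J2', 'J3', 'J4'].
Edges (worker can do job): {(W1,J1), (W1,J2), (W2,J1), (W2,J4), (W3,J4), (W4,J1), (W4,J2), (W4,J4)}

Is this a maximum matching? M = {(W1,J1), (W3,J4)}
No, size 2 is not maximum

Proposed matching has size 2.
Maximum matching size for this graph: 3.

This is NOT maximum - can be improved to size 3.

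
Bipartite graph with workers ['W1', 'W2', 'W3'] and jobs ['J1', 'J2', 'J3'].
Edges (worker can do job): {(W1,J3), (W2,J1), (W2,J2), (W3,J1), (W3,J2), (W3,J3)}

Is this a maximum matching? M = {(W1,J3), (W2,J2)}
No, size 2 is not maximum

Proposed matching has size 2.
Maximum matching size for this graph: 3.

This is NOT maximum - can be improved to size 3.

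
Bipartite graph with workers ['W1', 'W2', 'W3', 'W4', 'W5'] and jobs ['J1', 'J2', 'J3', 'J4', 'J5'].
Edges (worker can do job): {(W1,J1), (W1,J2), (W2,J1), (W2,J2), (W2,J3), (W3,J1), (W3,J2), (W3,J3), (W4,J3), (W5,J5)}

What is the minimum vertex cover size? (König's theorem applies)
Minimum vertex cover size = 4

By König's theorem: in bipartite graphs,
min vertex cover = max matching = 4

Maximum matching has size 4, so minimum vertex cover also has size 4.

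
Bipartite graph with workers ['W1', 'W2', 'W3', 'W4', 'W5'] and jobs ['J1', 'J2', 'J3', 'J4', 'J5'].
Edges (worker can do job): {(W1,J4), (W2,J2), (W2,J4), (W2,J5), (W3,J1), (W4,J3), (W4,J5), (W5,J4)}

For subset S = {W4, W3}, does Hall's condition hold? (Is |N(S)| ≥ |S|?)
Yes: |N(S)| = 3, |S| = 2

Subset S = {W4, W3}
Neighbors N(S) = {J1, J3, J5}

|N(S)| = 3, |S| = 2
Hall's condition: |N(S)| ≥ |S| is satisfied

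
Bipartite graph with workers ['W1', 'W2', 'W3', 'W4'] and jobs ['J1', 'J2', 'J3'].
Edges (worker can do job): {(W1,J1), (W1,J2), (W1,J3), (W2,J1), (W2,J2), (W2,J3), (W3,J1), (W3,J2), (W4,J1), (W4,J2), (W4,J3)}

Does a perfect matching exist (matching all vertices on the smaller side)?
Yes, perfect matching exists (size 3)

Perfect matching: {(W1,J3), (W3,J2), (W4,J1)}
All 3 vertices on the smaller side are matched.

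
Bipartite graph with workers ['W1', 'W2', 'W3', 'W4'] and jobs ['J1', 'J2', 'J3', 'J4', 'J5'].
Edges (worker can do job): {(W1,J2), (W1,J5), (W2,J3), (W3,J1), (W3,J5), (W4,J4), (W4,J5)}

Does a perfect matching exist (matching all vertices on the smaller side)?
Yes, perfect matching exists (size 4)

Perfect matching: {(W1,J2), (W2,J3), (W3,J5), (W4,J4)}
All 4 vertices on the smaller side are matched.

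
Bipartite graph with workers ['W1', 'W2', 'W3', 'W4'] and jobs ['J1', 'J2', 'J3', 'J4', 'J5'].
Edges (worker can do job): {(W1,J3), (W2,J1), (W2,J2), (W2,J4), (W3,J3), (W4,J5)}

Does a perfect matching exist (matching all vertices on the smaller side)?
No, maximum matching has size 3 < 4

Maximum matching has size 3, need 4 for perfect matching.
Unmatched workers: ['W1']
Unmatched jobs: ['J2', 'J1']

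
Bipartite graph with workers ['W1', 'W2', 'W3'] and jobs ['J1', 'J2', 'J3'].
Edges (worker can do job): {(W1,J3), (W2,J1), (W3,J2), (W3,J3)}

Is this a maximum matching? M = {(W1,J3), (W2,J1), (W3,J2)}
Yes, size 3 is maximum

Proposed matching has size 3.
Maximum matching size for this graph: 3.

This is a maximum matching.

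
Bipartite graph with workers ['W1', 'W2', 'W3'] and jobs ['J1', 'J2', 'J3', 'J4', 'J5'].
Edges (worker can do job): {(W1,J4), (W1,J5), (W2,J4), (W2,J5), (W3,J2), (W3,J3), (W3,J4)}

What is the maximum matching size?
Maximum matching size = 3

Maximum matching: {(W1,J4), (W2,J5), (W3,J3)}
Size: 3

This assigns 3 workers to 3 distinct jobs.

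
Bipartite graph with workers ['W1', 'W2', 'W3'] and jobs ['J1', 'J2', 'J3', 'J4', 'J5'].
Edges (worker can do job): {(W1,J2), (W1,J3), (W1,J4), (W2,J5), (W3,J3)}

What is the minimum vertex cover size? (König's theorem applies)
Minimum vertex cover size = 3

By König's theorem: in bipartite graphs,
min vertex cover = max matching = 3

Maximum matching has size 3, so minimum vertex cover also has size 3.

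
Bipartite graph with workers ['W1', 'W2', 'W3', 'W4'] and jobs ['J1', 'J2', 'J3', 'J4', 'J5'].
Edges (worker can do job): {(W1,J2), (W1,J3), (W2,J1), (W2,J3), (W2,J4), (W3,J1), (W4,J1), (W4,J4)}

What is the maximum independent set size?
Maximum independent set = 5

By König's theorem:
- Min vertex cover = Max matching = 4
- Max independent set = Total vertices - Min vertex cover
- Max independent set = 9 - 4 = 5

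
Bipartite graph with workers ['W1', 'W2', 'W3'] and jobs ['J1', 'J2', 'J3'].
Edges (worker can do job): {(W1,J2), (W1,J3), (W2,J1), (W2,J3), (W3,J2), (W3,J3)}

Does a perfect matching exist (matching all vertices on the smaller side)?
Yes, perfect matching exists (size 3)

Perfect matching: {(W1,J3), (W2,J1), (W3,J2)}
All 3 vertices on the smaller side are matched.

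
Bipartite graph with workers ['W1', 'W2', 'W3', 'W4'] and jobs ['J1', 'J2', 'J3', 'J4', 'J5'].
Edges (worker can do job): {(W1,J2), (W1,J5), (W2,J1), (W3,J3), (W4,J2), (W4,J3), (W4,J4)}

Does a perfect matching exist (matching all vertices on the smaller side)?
Yes, perfect matching exists (size 4)

Perfect matching: {(W1,J5), (W2,J1), (W3,J3), (W4,J4)}
All 4 vertices on the smaller side are matched.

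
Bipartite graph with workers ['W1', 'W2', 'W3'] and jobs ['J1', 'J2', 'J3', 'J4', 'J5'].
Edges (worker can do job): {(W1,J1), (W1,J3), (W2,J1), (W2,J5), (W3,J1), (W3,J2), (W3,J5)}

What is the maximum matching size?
Maximum matching size = 3

Maximum matching: {(W1,J1), (W2,J5), (W3,J2)}
Size: 3

This assigns 3 workers to 3 distinct jobs.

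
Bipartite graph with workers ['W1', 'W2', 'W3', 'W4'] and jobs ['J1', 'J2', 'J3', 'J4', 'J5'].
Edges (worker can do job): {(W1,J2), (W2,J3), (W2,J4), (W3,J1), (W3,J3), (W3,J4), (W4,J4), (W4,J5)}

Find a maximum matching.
Matching: {(W1,J2), (W2,J3), (W3,J1), (W4,J4)}

Maximum matching (size 4):
  W1 → J2
  W2 → J3
  W3 → J1
  W4 → J4

Each worker is assigned to at most one job, and each job to at most one worker.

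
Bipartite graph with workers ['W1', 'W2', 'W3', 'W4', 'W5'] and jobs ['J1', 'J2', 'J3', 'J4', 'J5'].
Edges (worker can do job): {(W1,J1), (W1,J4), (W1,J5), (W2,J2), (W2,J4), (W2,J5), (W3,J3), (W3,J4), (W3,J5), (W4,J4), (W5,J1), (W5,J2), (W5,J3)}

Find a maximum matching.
Matching: {(W1,J1), (W2,J5), (W3,J3), (W4,J4), (W5,J2)}

Maximum matching (size 5):
  W1 → J1
  W2 → J5
  W3 → J3
  W4 → J4
  W5 → J2

Each worker is assigned to at most one job, and each job to at most one worker.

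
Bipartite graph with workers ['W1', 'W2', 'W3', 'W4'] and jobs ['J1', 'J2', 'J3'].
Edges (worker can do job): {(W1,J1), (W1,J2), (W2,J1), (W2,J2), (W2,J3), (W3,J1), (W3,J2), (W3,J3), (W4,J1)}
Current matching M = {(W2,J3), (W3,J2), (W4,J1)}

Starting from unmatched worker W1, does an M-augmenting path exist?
No augmenting path from W1

Alternating search from W1 reaches jobs: {J1, J2, J3}.
Every reachable job is already matched in M, and following those matched edges back to workers exposes no further unvisited jobs.
No M-augmenting path from W1 exists.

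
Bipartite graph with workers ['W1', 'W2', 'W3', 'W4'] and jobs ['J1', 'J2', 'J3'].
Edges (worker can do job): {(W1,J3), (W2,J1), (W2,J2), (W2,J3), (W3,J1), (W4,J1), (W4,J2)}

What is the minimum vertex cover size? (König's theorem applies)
Minimum vertex cover size = 3

By König's theorem: in bipartite graphs,
min vertex cover = max matching = 3

Maximum matching has size 3, so minimum vertex cover also has size 3.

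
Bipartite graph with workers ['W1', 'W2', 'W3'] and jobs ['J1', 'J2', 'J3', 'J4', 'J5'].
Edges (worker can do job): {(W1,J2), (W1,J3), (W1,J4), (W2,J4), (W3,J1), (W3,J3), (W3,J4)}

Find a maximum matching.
Matching: {(W1,J2), (W2,J4), (W3,J1)}

Maximum matching (size 3):
  W1 → J2
  W2 → J4
  W3 → J1

Each worker is assigned to at most one job, and each job to at most one worker.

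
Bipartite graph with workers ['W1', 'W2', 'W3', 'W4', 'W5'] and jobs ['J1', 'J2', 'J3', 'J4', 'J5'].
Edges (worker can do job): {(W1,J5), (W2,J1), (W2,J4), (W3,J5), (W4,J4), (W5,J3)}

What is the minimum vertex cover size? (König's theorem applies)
Minimum vertex cover size = 4

By König's theorem: in bipartite graphs,
min vertex cover = max matching = 4

Maximum matching has size 4, so minimum vertex cover also has size 4.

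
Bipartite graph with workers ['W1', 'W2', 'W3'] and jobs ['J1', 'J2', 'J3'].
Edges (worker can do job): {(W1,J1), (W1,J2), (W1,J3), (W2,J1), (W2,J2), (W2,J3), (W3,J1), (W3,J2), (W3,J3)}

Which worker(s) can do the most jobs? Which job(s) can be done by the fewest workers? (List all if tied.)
Most versatile: W1, W2, W3 (3 jobs); Least covered: J1, J2, J3 (3 workers)

Worker degrees (jobs they can do): W1:3, W2:3, W3:3
Job degrees (workers who can do it): J1:3, J2:3, J3:3

Maximum worker degree is 3, achieved by: W1, W2, W3
Minimum job degree is 3, achieved by: J1, J2, J3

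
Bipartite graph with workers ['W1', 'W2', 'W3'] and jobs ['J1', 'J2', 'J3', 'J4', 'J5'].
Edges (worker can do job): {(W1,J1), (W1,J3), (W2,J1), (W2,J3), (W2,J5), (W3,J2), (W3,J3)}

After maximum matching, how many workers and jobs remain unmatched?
Unmatched: 0 workers, 2 jobs

Maximum matching size: 3
Workers: 3 total, 3 matched, 0 unmatched
Jobs: 5 total, 3 matched, 2 unmatched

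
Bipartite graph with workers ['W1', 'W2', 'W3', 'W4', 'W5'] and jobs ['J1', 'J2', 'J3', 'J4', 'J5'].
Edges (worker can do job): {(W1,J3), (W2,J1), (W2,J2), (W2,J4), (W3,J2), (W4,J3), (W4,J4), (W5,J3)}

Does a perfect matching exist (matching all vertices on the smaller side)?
No, maximum matching has size 4 < 5

Maximum matching has size 4, need 5 for perfect matching.
Unmatched workers: ['W1']
Unmatched jobs: ['J5']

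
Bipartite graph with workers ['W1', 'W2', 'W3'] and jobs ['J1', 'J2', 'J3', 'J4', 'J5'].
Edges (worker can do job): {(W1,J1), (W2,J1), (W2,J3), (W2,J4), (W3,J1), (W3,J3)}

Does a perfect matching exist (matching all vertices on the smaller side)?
Yes, perfect matching exists (size 3)

Perfect matching: {(W1,J1), (W2,J4), (W3,J3)}
All 3 vertices on the smaller side are matched.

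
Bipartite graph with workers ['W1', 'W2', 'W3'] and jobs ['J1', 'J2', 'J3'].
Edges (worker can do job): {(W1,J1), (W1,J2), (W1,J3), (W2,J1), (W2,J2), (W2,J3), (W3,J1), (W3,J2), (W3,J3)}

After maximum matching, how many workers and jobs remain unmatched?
Unmatched: 0 workers, 0 jobs

Maximum matching size: 3
Workers: 3 total, 3 matched, 0 unmatched
Jobs: 3 total, 3 matched, 0 unmatched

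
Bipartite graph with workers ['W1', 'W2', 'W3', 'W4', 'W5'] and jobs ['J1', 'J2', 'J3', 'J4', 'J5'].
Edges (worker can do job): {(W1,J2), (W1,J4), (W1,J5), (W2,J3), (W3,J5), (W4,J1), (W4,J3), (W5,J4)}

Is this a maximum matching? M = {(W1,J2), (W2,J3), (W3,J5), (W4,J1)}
No, size 4 is not maximum

Proposed matching has size 4.
Maximum matching size for this graph: 5.

This is NOT maximum - can be improved to size 5.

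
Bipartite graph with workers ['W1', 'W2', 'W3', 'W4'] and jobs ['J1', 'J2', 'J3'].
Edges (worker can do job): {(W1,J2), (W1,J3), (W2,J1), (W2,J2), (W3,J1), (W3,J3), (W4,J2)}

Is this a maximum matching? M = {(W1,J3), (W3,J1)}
No, size 2 is not maximum

Proposed matching has size 2.
Maximum matching size for this graph: 3.

This is NOT maximum - can be improved to size 3.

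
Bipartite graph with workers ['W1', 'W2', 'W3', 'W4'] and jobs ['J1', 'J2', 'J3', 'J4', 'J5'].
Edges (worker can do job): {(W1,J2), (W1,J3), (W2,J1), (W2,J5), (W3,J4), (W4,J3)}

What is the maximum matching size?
Maximum matching size = 4

Maximum matching: {(W1,J2), (W2,J1), (W3,J4), (W4,J3)}
Size: 4

This assigns 4 workers to 4 distinct jobs.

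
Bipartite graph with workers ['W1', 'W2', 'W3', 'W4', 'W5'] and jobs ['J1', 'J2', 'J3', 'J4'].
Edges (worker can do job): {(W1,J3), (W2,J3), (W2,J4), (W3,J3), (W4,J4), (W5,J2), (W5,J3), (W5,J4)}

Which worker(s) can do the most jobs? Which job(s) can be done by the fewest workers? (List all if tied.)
Most versatile: W5 (3 jobs); Least covered: J1 (0 workers)

Worker degrees (jobs they can do): W1:1, W2:2, W3:1, W4:1, W5:3
Job degrees (workers who can do it): J1:0, J2:1, J3:4, J4:3

Maximum worker degree is 3, achieved by: W5
Minimum job degree is 0, achieved by: J1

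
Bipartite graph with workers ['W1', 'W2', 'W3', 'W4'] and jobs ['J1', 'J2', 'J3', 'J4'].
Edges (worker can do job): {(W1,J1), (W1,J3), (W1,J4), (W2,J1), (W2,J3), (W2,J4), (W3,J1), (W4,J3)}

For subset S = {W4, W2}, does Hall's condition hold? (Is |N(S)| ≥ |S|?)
Yes: |N(S)| = 3, |S| = 2

Subset S = {W4, W2}
Neighbors N(S) = {J1, J3, J4}

|N(S)| = 3, |S| = 2
Hall's condition: |N(S)| ≥ |S| is satisfied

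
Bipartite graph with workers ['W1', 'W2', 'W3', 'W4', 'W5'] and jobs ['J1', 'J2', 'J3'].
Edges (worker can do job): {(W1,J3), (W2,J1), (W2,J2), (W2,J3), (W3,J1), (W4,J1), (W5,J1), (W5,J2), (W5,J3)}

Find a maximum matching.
Matching: {(W1,J3), (W3,J1), (W5,J2)}

Maximum matching (size 3):
  W1 → J3
  W3 → J1
  W5 → J2

Each worker is assigned to at most one job, and each job to at most one worker.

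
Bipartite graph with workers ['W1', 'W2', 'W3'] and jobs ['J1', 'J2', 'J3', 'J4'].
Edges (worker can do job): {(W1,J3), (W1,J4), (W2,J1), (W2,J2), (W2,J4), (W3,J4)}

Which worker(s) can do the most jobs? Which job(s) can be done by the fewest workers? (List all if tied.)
Most versatile: W2 (3 jobs); Least covered: J1, J2, J3 (1 workers)

Worker degrees (jobs they can do): W1:2, W2:3, W3:1
Job degrees (workers who can do it): J1:1, J2:1, J3:1, J4:3

Maximum worker degree is 3, achieved by: W2
Minimum job degree is 1, achieved by: J1, J2, J3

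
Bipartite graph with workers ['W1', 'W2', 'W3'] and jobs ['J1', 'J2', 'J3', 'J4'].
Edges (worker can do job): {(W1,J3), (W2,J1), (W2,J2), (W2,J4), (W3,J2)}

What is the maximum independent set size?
Maximum independent set = 4

By König's theorem:
- Min vertex cover = Max matching = 3
- Max independent set = Total vertices - Min vertex cover
- Max independent set = 7 - 3 = 4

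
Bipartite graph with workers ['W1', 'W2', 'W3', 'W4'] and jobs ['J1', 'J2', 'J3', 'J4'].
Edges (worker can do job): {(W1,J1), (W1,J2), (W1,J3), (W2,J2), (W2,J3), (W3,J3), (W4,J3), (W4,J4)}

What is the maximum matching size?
Maximum matching size = 4

Maximum matching: {(W1,J1), (W2,J2), (W3,J3), (W4,J4)}
Size: 4

This assigns 4 workers to 4 distinct jobs.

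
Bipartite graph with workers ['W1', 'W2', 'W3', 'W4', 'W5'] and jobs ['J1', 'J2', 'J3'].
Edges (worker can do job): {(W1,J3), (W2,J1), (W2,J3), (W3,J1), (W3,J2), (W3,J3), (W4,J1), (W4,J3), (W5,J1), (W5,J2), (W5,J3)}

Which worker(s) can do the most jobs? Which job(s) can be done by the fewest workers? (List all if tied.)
Most versatile: W3, W5 (3 jobs); Least covered: J2 (2 workers)

Worker degrees (jobs they can do): W1:1, W2:2, W3:3, W4:2, W5:3
Job degrees (workers who can do it): J1:4, J2:2, J3:5

Maximum worker degree is 3, achieved by: W3, W5
Minimum job degree is 2, achieved by: J2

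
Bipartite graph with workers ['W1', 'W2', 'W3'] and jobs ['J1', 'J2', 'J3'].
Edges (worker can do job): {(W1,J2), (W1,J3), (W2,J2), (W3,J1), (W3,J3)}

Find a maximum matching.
Matching: {(W1,J3), (W2,J2), (W3,J1)}

Maximum matching (size 3):
  W1 → J3
  W2 → J2
  W3 → J1

Each worker is assigned to at most one job, and each job to at most one worker.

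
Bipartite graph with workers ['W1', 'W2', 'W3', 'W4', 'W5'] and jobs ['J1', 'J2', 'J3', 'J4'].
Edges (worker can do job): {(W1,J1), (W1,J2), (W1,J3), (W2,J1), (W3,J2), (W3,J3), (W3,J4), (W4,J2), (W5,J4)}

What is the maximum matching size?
Maximum matching size = 4

Maximum matching: {(W1,J1), (W3,J3), (W4,J2), (W5,J4)}
Size: 4

This assigns 4 workers to 4 distinct jobs.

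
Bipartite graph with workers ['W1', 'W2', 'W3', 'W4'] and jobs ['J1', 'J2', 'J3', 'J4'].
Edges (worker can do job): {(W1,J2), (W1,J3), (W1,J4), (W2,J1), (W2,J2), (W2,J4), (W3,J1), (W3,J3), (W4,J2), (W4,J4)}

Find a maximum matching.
Matching: {(W1,J3), (W2,J2), (W3,J1), (W4,J4)}

Maximum matching (size 4):
  W1 → J3
  W2 → J2
  W3 → J1
  W4 → J4

Each worker is assigned to at most one job, and each job to at most one worker.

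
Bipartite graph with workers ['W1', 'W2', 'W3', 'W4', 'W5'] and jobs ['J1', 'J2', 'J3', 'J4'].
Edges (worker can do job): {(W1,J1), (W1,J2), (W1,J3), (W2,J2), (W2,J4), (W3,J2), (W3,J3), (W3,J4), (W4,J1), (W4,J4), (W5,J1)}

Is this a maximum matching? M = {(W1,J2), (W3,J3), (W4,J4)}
No, size 3 is not maximum

Proposed matching has size 3.
Maximum matching size for this graph: 4.

This is NOT maximum - can be improved to size 4.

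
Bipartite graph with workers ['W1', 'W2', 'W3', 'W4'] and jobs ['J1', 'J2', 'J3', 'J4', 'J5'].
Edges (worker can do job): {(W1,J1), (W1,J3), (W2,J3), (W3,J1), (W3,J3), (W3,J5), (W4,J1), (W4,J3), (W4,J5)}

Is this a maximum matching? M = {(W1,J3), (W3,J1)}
No, size 2 is not maximum

Proposed matching has size 2.
Maximum matching size for this graph: 3.

This is NOT maximum - can be improved to size 3.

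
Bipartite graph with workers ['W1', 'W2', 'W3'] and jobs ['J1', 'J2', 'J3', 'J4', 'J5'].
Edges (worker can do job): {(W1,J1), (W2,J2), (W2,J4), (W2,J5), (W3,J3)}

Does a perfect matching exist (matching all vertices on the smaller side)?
Yes, perfect matching exists (size 3)

Perfect matching: {(W1,J1), (W2,J2), (W3,J3)}
All 3 vertices on the smaller side are matched.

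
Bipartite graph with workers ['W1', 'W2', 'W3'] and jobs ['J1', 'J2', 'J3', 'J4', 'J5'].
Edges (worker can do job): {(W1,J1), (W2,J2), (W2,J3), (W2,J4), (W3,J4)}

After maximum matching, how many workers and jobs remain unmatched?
Unmatched: 0 workers, 2 jobs

Maximum matching size: 3
Workers: 3 total, 3 matched, 0 unmatched
Jobs: 5 total, 3 matched, 2 unmatched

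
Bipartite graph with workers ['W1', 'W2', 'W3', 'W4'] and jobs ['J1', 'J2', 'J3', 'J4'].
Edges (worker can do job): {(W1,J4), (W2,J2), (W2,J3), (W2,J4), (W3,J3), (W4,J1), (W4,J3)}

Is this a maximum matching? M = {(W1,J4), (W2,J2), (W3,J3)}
No, size 3 is not maximum

Proposed matching has size 3.
Maximum matching size for this graph: 4.

This is NOT maximum - can be improved to size 4.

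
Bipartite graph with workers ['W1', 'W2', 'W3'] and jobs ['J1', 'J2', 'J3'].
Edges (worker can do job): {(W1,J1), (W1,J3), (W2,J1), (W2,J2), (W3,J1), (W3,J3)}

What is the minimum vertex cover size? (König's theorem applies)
Minimum vertex cover size = 3

By König's theorem: in bipartite graphs,
min vertex cover = max matching = 3

Maximum matching has size 3, so minimum vertex cover also has size 3.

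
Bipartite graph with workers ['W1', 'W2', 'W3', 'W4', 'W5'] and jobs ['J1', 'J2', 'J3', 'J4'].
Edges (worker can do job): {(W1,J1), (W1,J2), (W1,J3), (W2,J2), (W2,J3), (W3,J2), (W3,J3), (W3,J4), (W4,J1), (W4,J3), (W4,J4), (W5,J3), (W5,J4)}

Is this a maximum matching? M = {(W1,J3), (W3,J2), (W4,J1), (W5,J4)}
Yes, size 4 is maximum

Proposed matching has size 4.
Maximum matching size for this graph: 4.

This is a maximum matching.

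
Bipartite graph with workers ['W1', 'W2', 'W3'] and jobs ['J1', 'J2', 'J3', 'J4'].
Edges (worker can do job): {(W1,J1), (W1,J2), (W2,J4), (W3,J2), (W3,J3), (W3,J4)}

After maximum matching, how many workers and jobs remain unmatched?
Unmatched: 0 workers, 1 jobs

Maximum matching size: 3
Workers: 3 total, 3 matched, 0 unmatched
Jobs: 4 total, 3 matched, 1 unmatched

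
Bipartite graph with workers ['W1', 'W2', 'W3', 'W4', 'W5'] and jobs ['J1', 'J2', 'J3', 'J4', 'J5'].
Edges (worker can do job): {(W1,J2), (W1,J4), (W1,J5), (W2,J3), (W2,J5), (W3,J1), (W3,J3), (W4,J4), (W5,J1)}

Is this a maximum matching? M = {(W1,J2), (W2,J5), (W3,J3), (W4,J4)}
No, size 4 is not maximum

Proposed matching has size 4.
Maximum matching size for this graph: 5.

This is NOT maximum - can be improved to size 5.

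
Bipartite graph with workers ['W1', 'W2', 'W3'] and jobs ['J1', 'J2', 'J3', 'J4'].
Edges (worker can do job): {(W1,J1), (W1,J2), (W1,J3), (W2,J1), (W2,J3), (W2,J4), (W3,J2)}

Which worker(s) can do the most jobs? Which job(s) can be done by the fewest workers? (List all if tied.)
Most versatile: W1, W2 (3 jobs); Least covered: J4 (1 workers)

Worker degrees (jobs they can do): W1:3, W2:3, W3:1
Job degrees (workers who can do it): J1:2, J2:2, J3:2, J4:1

Maximum worker degree is 3, achieved by: W1, W2
Minimum job degree is 1, achieved by: J4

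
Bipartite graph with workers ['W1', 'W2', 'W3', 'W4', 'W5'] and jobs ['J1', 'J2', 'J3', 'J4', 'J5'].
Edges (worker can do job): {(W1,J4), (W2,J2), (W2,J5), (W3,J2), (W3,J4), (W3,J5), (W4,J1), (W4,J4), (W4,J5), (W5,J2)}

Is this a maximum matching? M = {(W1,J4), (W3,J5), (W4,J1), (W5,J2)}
Yes, size 4 is maximum

Proposed matching has size 4.
Maximum matching size for this graph: 4.

This is a maximum matching.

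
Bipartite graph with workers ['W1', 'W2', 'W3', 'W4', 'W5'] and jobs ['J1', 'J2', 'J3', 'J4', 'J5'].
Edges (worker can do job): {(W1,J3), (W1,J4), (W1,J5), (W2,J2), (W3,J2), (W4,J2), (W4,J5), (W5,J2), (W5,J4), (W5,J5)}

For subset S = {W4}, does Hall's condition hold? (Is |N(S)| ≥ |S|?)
Yes: |N(S)| = 2, |S| = 1

Subset S = {W4}
Neighbors N(S) = {J2, J5}

|N(S)| = 2, |S| = 1
Hall's condition: |N(S)| ≥ |S| is satisfied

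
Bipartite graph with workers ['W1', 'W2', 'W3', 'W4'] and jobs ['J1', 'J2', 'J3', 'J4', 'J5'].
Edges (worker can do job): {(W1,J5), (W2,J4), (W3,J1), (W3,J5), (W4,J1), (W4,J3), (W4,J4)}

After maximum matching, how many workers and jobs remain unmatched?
Unmatched: 0 workers, 1 jobs

Maximum matching size: 4
Workers: 4 total, 4 matched, 0 unmatched
Jobs: 5 total, 4 matched, 1 unmatched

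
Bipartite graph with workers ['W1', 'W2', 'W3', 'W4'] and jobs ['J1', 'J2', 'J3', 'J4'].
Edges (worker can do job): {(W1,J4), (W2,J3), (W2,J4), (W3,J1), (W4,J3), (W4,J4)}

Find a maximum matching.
Matching: {(W2,J3), (W3,J1), (W4,J4)}

Maximum matching (size 3):
  W2 → J3
  W3 → J1
  W4 → J4

Each worker is assigned to at most one job, and each job to at most one worker.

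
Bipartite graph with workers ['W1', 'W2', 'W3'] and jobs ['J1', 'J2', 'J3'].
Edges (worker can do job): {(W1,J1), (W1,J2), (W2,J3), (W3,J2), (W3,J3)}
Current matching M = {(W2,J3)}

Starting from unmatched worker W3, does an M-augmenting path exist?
Yes: W3 → J2

An M-augmenting path alternates non-matching / matching edges, starting and ending at unmatched vertices.
Path: W3 → J2
(J2 is unmatched in M, so the path is augmenting.)
Flipping edges along this path would increase |M| from 1 to 2.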